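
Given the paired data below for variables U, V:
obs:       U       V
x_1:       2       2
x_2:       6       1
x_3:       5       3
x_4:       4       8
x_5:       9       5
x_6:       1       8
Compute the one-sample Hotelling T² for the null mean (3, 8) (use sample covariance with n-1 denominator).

Step 1 — sample mean vector:
  mean(U) = (2 + 6 + 5 + 4 + 9 + 1) / 6 = 27/6 = 4.5
  mean(V) = (2 + 1 + 3 + 8 + 5 + 8) / 6 = 27/6 = 4.5
  x̄ = (4.5, 4.5),  deviation x̄ - mu_0 = (4.5, 4.5) - (3, 8) = (1.5, -3.5).

Step 2 — sample covariance matrix, S[i,j] = (1/(n-1)) · Σ_k (x_{k,i} - mean_i) · (x_{k,j} - mean_j), divisor n-1 = 5:
  S[U,U] = ((-2.5)·(-2.5) + (1.5)·(1.5) + (0.5)·(0.5) + (-0.5)·(-0.5) + (4.5)·(4.5) + (-3.5)·(-3.5)) / 5 = 41.5/5 = 8.3
  S[U,V] = ((-2.5)·(-2.5) + (1.5)·(-3.5) + (0.5)·(-1.5) + (-0.5)·(3.5) + (4.5)·(0.5) + (-3.5)·(3.5)) / 5 = -11.5/5 = -2.3
  S[V,V] = ((-2.5)·(-2.5) + (-3.5)·(-3.5) + (-1.5)·(-1.5) + (3.5)·(3.5) + (0.5)·(0.5) + (3.5)·(3.5)) / 5 = 45.5/5 = 9.1
  S = [[8.3, -2.3],
 [-2.3, 9.1]].

Step 3 — invert S. det(S) = 8.3·9.1 - (-2.3)² = 70.24.
  S^{-1} = (1/det) · [[d, -b], [-b, a]] = [[0.1296, 0.0327],
 [0.0327, 0.1182]].

Step 4 — quadratic form (x̄ - mu_0)^T · S^{-1} · (x̄ - mu_0):
  S^{-1} · (x̄ - mu_0) = (0.0797, -0.3645),
  (x̄ - mu_0)^T · [...] = (1.5)·(0.0797) + (-3.5)·(-0.3645) = 1.3952.

Step 5 — scale by n: T² = 6 · 1.3952 = 8.3713.

T² ≈ 8.3713


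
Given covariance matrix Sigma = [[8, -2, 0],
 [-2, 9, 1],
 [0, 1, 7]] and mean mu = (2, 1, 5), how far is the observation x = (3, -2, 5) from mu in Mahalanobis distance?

Step 1 — centre the observation: (x - mu) = (1, -3, 0).

Step 2 — invert Sigma (cofactor / det for 3×3, or solve directly):
  Sigma^{-1} = [[0.1325, 0.0299, -0.0043],
 [0.0299, 0.1197, -0.0171],
 [-0.0043, -0.0171, 0.1453]].

Step 3 — form the quadratic (x - mu)^T · Sigma^{-1} · (x - mu):
  Sigma^{-1} · (x - mu) = (0.0427, -0.3291, 0.047).
  (x - mu)^T · [Sigma^{-1} · (x - mu)] = (1)·(0.0427) + (-3)·(-0.3291) + (0)·(0.047) = 1.0299.

Step 4 — take square root: d = √(1.0299) ≈ 1.0148.

d(x, mu) = √(1.0299) ≈ 1.0148


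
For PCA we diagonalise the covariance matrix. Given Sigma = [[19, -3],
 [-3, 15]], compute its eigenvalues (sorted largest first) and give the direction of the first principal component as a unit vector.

Step 1 — characteristic polynomial of 2×2 Sigma:
  det(Sigma - λI) = λ² - trace · λ + det = 0.
  trace = 19 + 15 = 34, det = 19·15 - (-3)² = 276.
Step 2 — discriminant:
  Δ = trace² - 4·det = 1156 - 1104 = 52.
Step 3 — eigenvalues:
  λ = (trace ± √Δ)/2 = (34 ± 7.2111)/2,
  λ_1 = 20.6056,  λ_2 = 13.3944.

Step 4 — unit eigenvector for λ_1: solve (Sigma - λ_1 I)v = 0. First row:
  (19 - 20.6056)·v_x + (-3)·v_y = 0, i.e. (-1.6056)·v_x + (-3)·v_y = 0,
  so v ∝ (b, λ_1 - a) = (-3, 1.6056); multiply by -1 so the first entry is positive: u = (3, -1.6056).
  ||u|| = √((3)² + (-1.6056)²) = √(11.5778) ≈ 3.4026,
  v_1 = u/||u|| ≈ (0.8817, -0.4719) (||v_1|| = 1).

λ_1 = 20.6056,  λ_2 = 13.3944;  v_1 ≈ (0.8817, -0.4719)


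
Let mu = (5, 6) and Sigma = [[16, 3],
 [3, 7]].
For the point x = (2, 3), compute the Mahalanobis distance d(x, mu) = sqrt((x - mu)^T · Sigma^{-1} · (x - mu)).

Step 1 — centre the observation: (x - mu) = (-3, -3).

Step 2 — invert Sigma. det(Sigma) = 16·7 - (3)² = 103.
  Sigma^{-1} = (1/det) · [[d, -b], [-b, a]] = [[0.068, -0.0291],
 [-0.0291, 0.1553]].

Step 3 — form the quadratic (x - mu)^T · Sigma^{-1} · (x - mu):
  Sigma^{-1} · (x - mu) = (-0.1165, -0.3786).
  (x - mu)^T · [Sigma^{-1} · (x - mu)] = (-3)·(-0.1165) + (-3)·(-0.3786) = 1.4854.

Step 4 — take square root: d = √(1.4854) ≈ 1.2188.

d(x, mu) = √(1.4854) ≈ 1.2188


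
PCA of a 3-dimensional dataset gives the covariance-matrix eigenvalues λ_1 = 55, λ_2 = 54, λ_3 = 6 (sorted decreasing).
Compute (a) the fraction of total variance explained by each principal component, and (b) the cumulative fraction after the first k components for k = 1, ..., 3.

Step 1 — total variance = trace(Sigma) = Σ λ_i = 55 + 54 + 6 = 115.

Step 2 — fraction explained by component i = λ_i / Σ λ:
  PC1: 55/115 = 0.4783
  PC2: 54/115 = 0.4696
  PC3: 6/115 = 0.0522

Step 3 — cumulative fraction after k components = (λ_1 + ... + λ_k) / Σ λ:
  k = 1: 55/115 = 0.4783
  k = 2: (55 + 54)/115 = 109/115 = 0.9478
  k = 3: (55 + 54 + 6)/115 = 115/115 = 1

Summary (fraction, with percent):

explained: PC1 0.4783 (47.83%), PC2 0.4696 (46.96%), PC3 0.0522 (5.22%);  cumulative: 0.4783, 0.9478, 1


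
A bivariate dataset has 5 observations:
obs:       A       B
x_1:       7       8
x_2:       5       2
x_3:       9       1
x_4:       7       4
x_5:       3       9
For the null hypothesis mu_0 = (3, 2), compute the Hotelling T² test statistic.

Step 1 — sample mean vector:
  mean(A) = (7 + 5 + 9 + 7 + 3) / 5 = 31/5 = 6.2
  mean(B) = (8 + 2 + 1 + 4 + 9) / 5 = 24/5 = 4.8
  x̄ = (6.2, 4.8),  deviation x̄ - mu_0 = (6.2, 4.8) - (3, 2) = (3.2, 2.8).

Step 2 — sample covariance matrix, S[i,j] = (1/(n-1)) · Σ_k (x_{k,i} - mean_i) · (x_{k,j} - mean_j), divisor n-1 = 4:
  S[A,A] = ((0.8)·(0.8) + (-1.2)·(-1.2) + (2.8)·(2.8) + (0.8)·(0.8) + (-3.2)·(-3.2)) / 4 = 20.8/4 = 5.2
  S[A,B] = ((0.8)·(3.2) + (-1.2)·(-2.8) + (2.8)·(-3.8) + (0.8)·(-0.8) + (-3.2)·(4.2)) / 4 = -18.8/4 = -4.7
  S[B,B] = ((3.2)·(3.2) + (-2.8)·(-2.8) + (-3.8)·(-3.8) + (-0.8)·(-0.8) + (4.2)·(4.2)) / 4 = 50.8/4 = 12.7
  S = [[5.2, -4.7],
 [-4.7, 12.7]].

Step 3 — invert S. det(S) = 5.2·12.7 - (-4.7)² = 43.95.
  S^{-1} = (1/det) · [[d, -b], [-b, a]] = [[0.289, 0.1069],
 [0.1069, 0.1183]].

Step 4 — quadratic form (x̄ - mu_0)^T · S^{-1} · (x̄ - mu_0):
  S^{-1} · (x̄ - mu_0) = (1.2241, 0.6735),
  (x̄ - mu_0)^T · [...] = (3.2)·(1.2241) + (2.8)·(0.6735) = 5.803.

Step 5 — scale by n: T² = 5 · 5.803 = 29.0148.

T² ≈ 29.0148


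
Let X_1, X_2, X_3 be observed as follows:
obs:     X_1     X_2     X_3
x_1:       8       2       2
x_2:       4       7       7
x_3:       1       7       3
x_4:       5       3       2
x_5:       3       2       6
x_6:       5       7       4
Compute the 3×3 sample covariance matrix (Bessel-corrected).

Step 1 — column means:
  mean(X_1) = (8 + 4 + 1 + 5 + 3 + 5) / 6 = 26/6 = 4.3333
  mean(X_2) = (2 + 7 + 7 + 3 + 2 + 7) / 6 = 28/6 = 4.6667
  mean(X_3) = (2 + 7 + 3 + 2 + 6 + 4) / 6 = 24/6 = 4

Step 2 — sample covariance S[i,j] = (1/(n-1)) · Σ_k (x_{k,i} - mean_i) · (x_{k,j} - mean_j), with n-1 = 5.
  S[X_1,X_1] = ((3.6667)·(3.6667) + (-0.3333)·(-0.3333) + (-3.3333)·(-3.3333) + (0.6667)·(0.6667) + (-1.3333)·(-1.3333) + (0.6667)·(0.6667)) / 5 = 27.3333/5 = 5.4667
  S[X_1,X_2] = ((3.6667)·(-2.6667) + (-0.3333)·(2.3333) + (-3.3333)·(2.3333) + (0.6667)·(-1.6667) + (-1.3333)·(-2.6667) + (0.6667)·(2.3333)) / 5 = -14.3333/5 = -2.8667
  S[X_1,X_3] = ((3.6667)·(-2) + (-0.3333)·(3) + (-3.3333)·(-1) + (0.6667)·(-2) + (-1.3333)·(2) + (0.6667)·(0)) / 5 = -9/5 = -1.8
  S[X_2,X_2] = ((-2.6667)·(-2.6667) + (2.3333)·(2.3333) + (2.3333)·(2.3333) + (-1.6667)·(-1.6667) + (-2.6667)·(-2.6667) + (2.3333)·(2.3333)) / 5 = 33.3333/5 = 6.6667
  S[X_2,X_3] = ((-2.6667)·(-2) + (2.3333)·(3) + (2.3333)·(-1) + (-1.6667)·(-2) + (-2.6667)·(2) + (2.3333)·(0)) / 5 = 8/5 = 1.6
  S[X_3,X_3] = ((-2)·(-2) + (3)·(3) + (-1)·(-1) + (-2)·(-2) + (2)·(2) + (0)·(0)) / 5 = 22/5 = 4.4

S is symmetric (S[j,i] = S[i,j]). Assembling:

S = [[5.4667, -2.8667, -1.8],
 [-2.8667, 6.6667, 1.6],
 [-1.8, 1.6, 4.4]]


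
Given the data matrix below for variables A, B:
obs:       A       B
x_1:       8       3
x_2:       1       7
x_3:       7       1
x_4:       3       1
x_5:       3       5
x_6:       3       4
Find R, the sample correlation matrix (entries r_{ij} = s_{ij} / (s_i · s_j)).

Step 1 — column means:
  mean(A) = (8 + 1 + 7 + 3 + 3 + 3) / 6 = 25/6 = 4.1667
  mean(B) = (3 + 7 + 1 + 1 + 5 + 4) / 6 = 21/6 = 3.5

Step 2 — sample variances and covariances s[i,j] = (1/(n-1)) · Σ_k (x_{k,i} - mean_i) · (x_{k,j} - mean_j), with n-1 = 5:
  s[A,A] = ((3.8333)·(3.8333) + (-3.1667)·(-3.1667) + (2.8333)·(2.8333) + (-1.1667)·(-1.1667) + (-1.1667)·(-1.1667) + (-1.1667)·(-1.1667)) / 5 = 36.8333/5 = 7.3667
  s[A,B] = ((3.8333)·(-0.5) + (-3.1667)·(3.5) + (2.8333)·(-2.5) + (-1.1667)·(-2.5) + (-1.1667)·(1.5) + (-1.1667)·(0.5)) / 5 = -19.5/5 = -3.9
  s[B,B] = ((-0.5)·(-0.5) + (3.5)·(3.5) + (-2.5)·(-2.5) + (-2.5)·(-2.5) + (1.5)·(1.5) + (0.5)·(0.5)) / 5 = 27.5/5 = 5.5
  Sample standard deviations s_i = √(s[i,i]):
  s(A) = √(7.3667) = 2.7142
  s(B) = √(5.5) = 2.3452

Step 3 — r_{ij} = s_{ij} / (s_i · s_j):
  r[A,A] = 1 (diagonal).
  r[A,B] = -3.9 / (2.7142 · 2.3452) = -3.9 / 6.3653 = -0.6127
  r[B,B] = 1 (diagonal).

R is symmetric with unit diagonal. Assembling:

R = [[1, -0.6127],
 [-0.6127, 1]]


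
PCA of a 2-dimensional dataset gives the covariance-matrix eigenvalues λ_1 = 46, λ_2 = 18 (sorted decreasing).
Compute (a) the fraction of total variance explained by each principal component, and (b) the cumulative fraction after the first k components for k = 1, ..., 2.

Step 1 — total variance = trace(Sigma) = Σ λ_i = 46 + 18 = 64.

Step 2 — fraction explained by component i = λ_i / Σ λ:
  PC1: 46/64 = 0.7188
  PC2: 18/64 = 0.2812

Step 3 — cumulative fraction after k components = (λ_1 + ... + λ_k) / Σ λ:
  k = 1: 46/64 = 0.7188
  k = 2: (46 + 18)/64 = 64/64 = 1

Summary (fraction, with percent):

explained: PC1 0.7188 (71.88%), PC2 0.2812 (28.12%);  cumulative: 0.7188, 1


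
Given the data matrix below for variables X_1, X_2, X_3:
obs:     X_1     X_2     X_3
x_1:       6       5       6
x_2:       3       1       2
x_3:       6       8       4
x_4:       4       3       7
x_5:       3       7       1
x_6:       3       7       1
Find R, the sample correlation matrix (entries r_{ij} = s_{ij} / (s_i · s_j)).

Step 1 — column means:
  mean(X_1) = (6 + 3 + 6 + 4 + 3 + 3) / 6 = 25/6 = 4.1667
  mean(X_2) = (5 + 1 + 8 + 3 + 7 + 7) / 6 = 31/6 = 5.1667
  mean(X_3) = (6 + 2 + 4 + 7 + 1 + 1) / 6 = 21/6 = 3.5

Step 2 — sample variances and covariances s[i,j] = (1/(n-1)) · Σ_k (x_{k,i} - mean_i) · (x_{k,j} - mean_j), with n-1 = 5:
  s[X_1,X_1] = ((1.8333)·(1.8333) + (-1.1667)·(-1.1667) + (1.8333)·(1.8333) + (-0.1667)·(-0.1667) + (-1.1667)·(-1.1667) + (-1.1667)·(-1.1667)) / 5 = 10.8333/5 = 2.1667
  s[X_1,X_2] = ((1.8333)·(-0.1667) + (-1.1667)·(-4.1667) + (1.8333)·(2.8333) + (-0.1667)·(-2.1667) + (-1.1667)·(1.8333) + (-1.1667)·(1.8333)) / 5 = 5.8333/5 = 1.1667
  s[X_1,X_3] = ((1.8333)·(2.5) + (-1.1667)·(-1.5) + (1.8333)·(0.5) + (-0.1667)·(3.5) + (-1.1667)·(-2.5) + (-1.1667)·(-2.5)) / 5 = 12.5/5 = 2.5
  s[X_2,X_2] = ((-0.1667)·(-0.1667) + (-4.1667)·(-4.1667) + (2.8333)·(2.8333) + (-2.1667)·(-2.1667) + (1.8333)·(1.8333) + (1.8333)·(1.8333)) / 5 = 36.8333/5 = 7.3667
  s[X_2,X_3] = ((-0.1667)·(2.5) + (-4.1667)·(-1.5) + (2.8333)·(0.5) + (-2.1667)·(3.5) + (1.8333)·(-2.5) + (1.8333)·(-2.5)) / 5 = -9.5/5 = -1.9
  s[X_3,X_3] = ((2.5)·(2.5) + (-1.5)·(-1.5) + (0.5)·(0.5) + (3.5)·(3.5) + (-2.5)·(-2.5) + (-2.5)·(-2.5)) / 5 = 33.5/5 = 6.7
  Sample standard deviations s_i = √(s[i,i]):
  s(X_1) = √(2.1667) = 1.472
  s(X_2) = √(7.3667) = 2.7142
  s(X_3) = √(6.7) = 2.5884

Step 3 — r_{ij} = s_{ij} / (s_i · s_j):
  r[X_1,X_1] = 1 (diagonal).
  r[X_1,X_2] = 1.1667 / (1.472 · 2.7142) = 1.1667 / 3.9951 = 0.292
  r[X_1,X_3] = 2.5 / (1.472 · 2.5884) = 2.5 / 3.8101 = 0.6562
  r[X_2,X_2] = 1 (diagonal).
  r[X_2,X_3] = -1.9 / (2.7142 · 2.5884) = -1.9 / 7.0254 = -0.2704
  r[X_3,X_3] = 1 (diagonal).

R is symmetric with unit diagonal. Assembling:

R = [[1, 0.292, 0.6562],
 [0.292, 1, -0.2704],
 [0.6562, -0.2704, 1]]


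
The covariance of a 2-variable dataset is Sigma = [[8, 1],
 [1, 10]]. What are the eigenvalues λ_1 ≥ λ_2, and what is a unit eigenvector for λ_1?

Step 1 — characteristic polynomial of 2×2 Sigma:
  det(Sigma - λI) = λ² - trace · λ + det = 0.
  trace = 8 + 10 = 18, det = 8·10 - (1)² = 79.
Step 2 — discriminant:
  Δ = trace² - 4·det = 324 - 316 = 8.
Step 3 — eigenvalues:
  λ = (trace ± √Δ)/2 = (18 ± 2.8284)/2,
  λ_1 = 10.4142,  λ_2 = 7.5858.

Step 4 — unit eigenvector for λ_1: solve (Sigma - λ_1 I)v = 0. First row:
  (8 - 10.4142)·v_x + (1)·v_y = 0, i.e. (-2.4142)·v_x + (1)·v_y = 0,
  so v ∝ (b, λ_1 - a) = (1, 2.4142) = u.
  ||u|| = √((1)² + (2.4142)²) = √(6.8284) ≈ 2.6131,
  v_1 = u/||u|| ≈ (0.3827, 0.9239) (||v_1|| = 1).

λ_1 = 10.4142,  λ_2 = 7.5858;  v_1 ≈ (0.3827, 0.9239)


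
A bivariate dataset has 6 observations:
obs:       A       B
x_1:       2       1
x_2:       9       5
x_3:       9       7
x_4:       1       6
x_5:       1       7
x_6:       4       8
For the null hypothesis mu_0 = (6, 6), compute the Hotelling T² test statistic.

Step 1 — sample mean vector:
  mean(A) = (2 + 9 + 9 + 1 + 1 + 4) / 6 = 26/6 = 4.3333
  mean(B) = (1 + 5 + 7 + 6 + 7 + 8) / 6 = 34/6 = 5.6667
  x̄ = (4.3333, 5.6667),  deviation x̄ - mu_0 = (4.3333, 5.6667) - (6, 6) = (-1.6667, -0.3333).

Step 2 — sample covariance matrix, S[i,j] = (1/(n-1)) · Σ_k (x_{k,i} - mean_i) · (x_{k,j} - mean_j), divisor n-1 = 5:
  S[A,A] = ((-2.3333)·(-2.3333) + (4.6667)·(4.6667) + (4.6667)·(4.6667) + (-3.3333)·(-3.3333) + (-3.3333)·(-3.3333) + (-0.3333)·(-0.3333)) / 5 = 71.3333/5 = 14.2667
  S[A,B] = ((-2.3333)·(-4.6667) + (4.6667)·(-0.6667) + (4.6667)·(1.3333) + (-3.3333)·(0.3333) + (-3.3333)·(1.3333) + (-0.3333)·(2.3333)) / 5 = 7.6667/5 = 1.5333
  S[B,B] = ((-4.6667)·(-4.6667) + (-0.6667)·(-0.6667) + (1.3333)·(1.3333) + (0.3333)·(0.3333) + (1.3333)·(1.3333) + (2.3333)·(2.3333)) / 5 = 31.3333/5 = 6.2667
  S = [[14.2667, 1.5333],
 [1.5333, 6.2667]].

Step 3 — invert S. det(S) = 14.2667·6.2667 - (1.5333)² = 87.0533.
  S^{-1} = (1/det) · [[d, -b], [-b, a]] = [[0.072, -0.0176],
 [-0.0176, 0.1639]].

Step 4 — quadratic form (x̄ - mu_0)^T · S^{-1} · (x̄ - mu_0):
  S^{-1} · (x̄ - mu_0) = (-0.1141, -0.0253),
  (x̄ - mu_0)^T · [...] = (-1.6667)·(-0.1141) + (-0.3333)·(-0.0253) = 0.1986.

Step 5 — scale by n: T² = 6 · 0.1986 = 1.1916.

T² ≈ 1.1916


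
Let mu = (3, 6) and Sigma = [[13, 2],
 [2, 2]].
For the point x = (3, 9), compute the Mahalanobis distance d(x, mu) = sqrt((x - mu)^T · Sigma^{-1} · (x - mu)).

Step 1 — centre the observation: (x - mu) = (0, 3).

Step 2 — invert Sigma. det(Sigma) = 13·2 - (2)² = 22.
  Sigma^{-1} = (1/det) · [[d, -b], [-b, a]] = [[0.0909, -0.0909],
 [-0.0909, 0.5909]].

Step 3 — form the quadratic (x - mu)^T · Sigma^{-1} · (x - mu):
  Sigma^{-1} · (x - mu) = (-0.2727, 1.7727).
  (x - mu)^T · [Sigma^{-1} · (x - mu)] = (0)·(-0.2727) + (3)·(1.7727) = 5.3182.

Step 4 — take square root: d = √(5.3182) ≈ 2.3061.

d(x, mu) = √(5.3182) ≈ 2.3061


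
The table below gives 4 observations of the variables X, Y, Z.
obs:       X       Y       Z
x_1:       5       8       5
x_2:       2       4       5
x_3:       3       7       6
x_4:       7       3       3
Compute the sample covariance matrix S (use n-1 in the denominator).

Step 1 — column means:
  mean(X) = (5 + 2 + 3 + 7) / 4 = 17/4 = 4.25
  mean(Y) = (8 + 4 + 7 + 3) / 4 = 22/4 = 5.5
  mean(Z) = (5 + 5 + 6 + 3) / 4 = 19/4 = 4.75

Step 2 — sample covariance S[i,j] = (1/(n-1)) · Σ_k (x_{k,i} - mean_i) · (x_{k,j} - mean_j), with n-1 = 3.
  S[X,X] = ((0.75)·(0.75) + (-2.25)·(-2.25) + (-1.25)·(-1.25) + (2.75)·(2.75)) / 3 = 14.75/3 = 4.9167
  S[X,Y] = ((0.75)·(2.5) + (-2.25)·(-1.5) + (-1.25)·(1.5) + (2.75)·(-2.5)) / 3 = -3.5/3 = -1.1667
  S[X,Z] = ((0.75)·(0.25) + (-2.25)·(0.25) + (-1.25)·(1.25) + (2.75)·(-1.75)) / 3 = -6.75/3 = -2.25
  S[Y,Y] = ((2.5)·(2.5) + (-1.5)·(-1.5) + (1.5)·(1.5) + (-2.5)·(-2.5)) / 3 = 17/3 = 5.6667
  S[Y,Z] = ((2.5)·(0.25) + (-1.5)·(0.25) + (1.5)·(1.25) + (-2.5)·(-1.75)) / 3 = 6.5/3 = 2.1667
  S[Z,Z] = ((0.25)·(0.25) + (0.25)·(0.25) + (1.25)·(1.25) + (-1.75)·(-1.75)) / 3 = 4.75/3 = 1.5833

S is symmetric (S[j,i] = S[i,j]). Assembling:

S = [[4.9167, -1.1667, -2.25],
 [-1.1667, 5.6667, 2.1667],
 [-2.25, 2.1667, 1.5833]]


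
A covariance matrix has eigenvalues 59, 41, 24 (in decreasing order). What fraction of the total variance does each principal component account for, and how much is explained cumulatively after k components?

Step 1 — total variance = trace(Sigma) = Σ λ_i = 59 + 41 + 24 = 124.

Step 2 — fraction explained by component i = λ_i / Σ λ:
  PC1: 59/124 = 0.4758
  PC2: 41/124 = 0.3306
  PC3: 24/124 = 0.1935

Step 3 — cumulative fraction after k components = (λ_1 + ... + λ_k) / Σ λ:
  k = 1: 59/124 = 0.4758
  k = 2: (59 + 41)/124 = 100/124 = 0.8065
  k = 3: (59 + 41 + 24)/124 = 124/124 = 1

Summary (fraction, with percent):

explained: PC1 0.4758 (47.58%), PC2 0.3306 (33.06%), PC3 0.1935 (19.35%);  cumulative: 0.4758, 0.8065, 1


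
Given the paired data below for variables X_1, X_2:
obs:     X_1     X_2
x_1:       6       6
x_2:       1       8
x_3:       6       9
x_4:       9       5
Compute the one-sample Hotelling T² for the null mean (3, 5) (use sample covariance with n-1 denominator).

Step 1 — sample mean vector:
  mean(X_1) = (6 + 1 + 6 + 9) / 4 = 22/4 = 5.5
  mean(X_2) = (6 + 8 + 9 + 5) / 4 = 28/4 = 7
  x̄ = (5.5, 7),  deviation x̄ - mu_0 = (5.5, 7) - (3, 5) = (2.5, 2).

Step 2 — sample covariance matrix, S[i,j] = (1/(n-1)) · Σ_k (x_{k,i} - mean_i) · (x_{k,j} - mean_j), divisor n-1 = 3:
  S[X_1,X_1] = ((0.5)·(0.5) + (-4.5)·(-4.5) + (0.5)·(0.5) + (3.5)·(3.5)) / 3 = 33/3 = 11
  S[X_1,X_2] = ((0.5)·(-1) + (-4.5)·(1) + (0.5)·(2) + (3.5)·(-2)) / 3 = -11/3 = -3.6667
  S[X_2,X_2] = ((-1)·(-1) + (1)·(1) + (2)·(2) + (-2)·(-2)) / 3 = 10/3 = 3.3333
  S = [[11, -3.6667],
 [-3.6667, 3.3333]].

Step 3 — invert S. det(S) = 11·3.3333 - (-3.6667)² = 23.2222.
  S^{-1} = (1/det) · [[d, -b], [-b, a]] = [[0.1435, 0.1579],
 [0.1579, 0.4737]].

Step 4 — quadratic form (x̄ - mu_0)^T · S^{-1} · (x̄ - mu_0):
  S^{-1} · (x̄ - mu_0) = (0.6746, 1.3421),
  (x̄ - mu_0)^T · [...] = (2.5)·(0.6746) + (2)·(1.3421) = 4.3708.

Step 5 — scale by n: T² = 4 · 4.3708 = 17.4833.

T² ≈ 17.4833


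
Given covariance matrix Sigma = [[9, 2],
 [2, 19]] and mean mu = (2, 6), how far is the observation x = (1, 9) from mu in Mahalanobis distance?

Step 1 — centre the observation: (x - mu) = (-1, 3).

Step 2 — invert Sigma. det(Sigma) = 9·19 - (2)² = 167.
  Sigma^{-1} = (1/det) · [[d, -b], [-b, a]] = [[0.1138, -0.012],
 [-0.012, 0.0539]].

Step 3 — form the quadratic (x - mu)^T · Sigma^{-1} · (x - mu):
  Sigma^{-1} · (x - mu) = (-0.1497, 0.1737).
  (x - mu)^T · [Sigma^{-1} · (x - mu)] = (-1)·(-0.1497) + (3)·(0.1737) = 0.6707.

Step 4 — take square root: d = √(0.6707) ≈ 0.8189.

d(x, mu) = √(0.6707) ≈ 0.8189


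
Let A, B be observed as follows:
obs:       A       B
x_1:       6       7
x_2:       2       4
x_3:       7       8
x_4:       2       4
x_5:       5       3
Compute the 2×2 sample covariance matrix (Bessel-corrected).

Step 1 — column means:
  mean(A) = (6 + 2 + 7 + 2 + 5) / 5 = 22/5 = 4.4
  mean(B) = (7 + 4 + 8 + 4 + 3) / 5 = 26/5 = 5.2

Step 2 — sample covariance S[i,j] = (1/(n-1)) · Σ_k (x_{k,i} - mean_i) · (x_{k,j} - mean_j), with n-1 = 4.
  S[A,A] = ((1.6)·(1.6) + (-2.4)·(-2.4) + (2.6)·(2.6) + (-2.4)·(-2.4) + (0.6)·(0.6)) / 4 = 21.2/4 = 5.3
  S[A,B] = ((1.6)·(1.8) + (-2.4)·(-1.2) + (2.6)·(2.8) + (-2.4)·(-1.2) + (0.6)·(-2.2)) / 4 = 14.6/4 = 3.65
  S[B,B] = ((1.8)·(1.8) + (-1.2)·(-1.2) + (2.8)·(2.8) + (-1.2)·(-1.2) + (-2.2)·(-2.2)) / 4 = 18.8/4 = 4.7

S is symmetric (S[j,i] = S[i,j]). Assembling:

S = [[5.3, 3.65],
 [3.65, 4.7]]


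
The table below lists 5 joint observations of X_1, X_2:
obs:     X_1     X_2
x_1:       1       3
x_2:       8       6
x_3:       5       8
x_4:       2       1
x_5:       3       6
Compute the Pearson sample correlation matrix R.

Step 1 — column means:
  mean(X_1) = (1 + 8 + 5 + 2 + 3) / 5 = 19/5 = 3.8
  mean(X_2) = (3 + 6 + 8 + 1 + 6) / 5 = 24/5 = 4.8

Step 2 — sample variances and covariances s[i,j] = (1/(n-1)) · Σ_k (x_{k,i} - mean_i) · (x_{k,j} - mean_j), with n-1 = 4:
  s[X_1,X_1] = ((-2.8)·(-2.8) + (4.2)·(4.2) + (1.2)·(1.2) + (-1.8)·(-1.8) + (-0.8)·(-0.8)) / 4 = 30.8/4 = 7.7
  s[X_1,X_2] = ((-2.8)·(-1.8) + (4.2)·(1.2) + (1.2)·(3.2) + (-1.8)·(-3.8) + (-0.8)·(1.2)) / 4 = 19.8/4 = 4.95
  s[X_2,X_2] = ((-1.8)·(-1.8) + (1.2)·(1.2) + (3.2)·(3.2) + (-3.8)·(-3.8) + (1.2)·(1.2)) / 4 = 30.8/4 = 7.7
  Sample standard deviations s_i = √(s[i,i]):
  s(X_1) = √(7.7) = 2.7749
  s(X_2) = √(7.7) = 2.7749

Step 3 — r_{ij} = s_{ij} / (s_i · s_j):
  r[X_1,X_1] = 1 (diagonal).
  r[X_1,X_2] = 4.95 / (2.7749 · 2.7749) = 4.95 / 7.7 = 0.6429
  r[X_2,X_2] = 1 (diagonal).

R is symmetric with unit diagonal. Assembling:

R = [[1, 0.6429],
 [0.6429, 1]]


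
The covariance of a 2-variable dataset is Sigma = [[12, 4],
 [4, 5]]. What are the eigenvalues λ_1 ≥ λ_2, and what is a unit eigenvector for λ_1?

Step 1 — characteristic polynomial of 2×2 Sigma:
  det(Sigma - λI) = λ² - trace · λ + det = 0.
  trace = 12 + 5 = 17, det = 12·5 - (4)² = 44.
Step 2 — discriminant:
  Δ = trace² - 4·det = 289 - 176 = 113.
Step 3 — eigenvalues:
  λ = (trace ± √Δ)/2 = (17 ± 10.6301)/2,
  λ_1 = 13.8151,  λ_2 = 3.1849.

Step 4 — unit eigenvector for λ_1: solve (Sigma - λ_1 I)v = 0. First row:
  (12 - 13.8151)·v_x + (4)·v_y = 0, i.e. (-1.8151)·v_x + (4)·v_y = 0,
  so v ∝ (b, λ_1 - a) = (4, 1.8151) = u.
  ||u|| = √((4)² + (1.8151)²) = √(19.2945) ≈ 4.3925,
  v_1 = u/||u|| ≈ (0.9106, 0.4132) (||v_1|| = 1).

λ_1 = 13.8151,  λ_2 = 3.1849;  v_1 ≈ (0.9106, 0.4132)


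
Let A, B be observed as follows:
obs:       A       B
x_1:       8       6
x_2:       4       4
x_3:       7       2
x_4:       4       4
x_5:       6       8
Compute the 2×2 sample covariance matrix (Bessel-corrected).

Step 1 — column means:
  mean(A) = (8 + 4 + 7 + 4 + 6) / 5 = 29/5 = 5.8
  mean(B) = (6 + 4 + 2 + 4 + 8) / 5 = 24/5 = 4.8

Step 2 — sample covariance S[i,j] = (1/(n-1)) · Σ_k (x_{k,i} - mean_i) · (x_{k,j} - mean_j), with n-1 = 4.
  S[A,A] = ((2.2)·(2.2) + (-1.8)·(-1.8) + (1.2)·(1.2) + (-1.8)·(-1.8) + (0.2)·(0.2)) / 4 = 12.8/4 = 3.2
  S[A,B] = ((2.2)·(1.2) + (-1.8)·(-0.8) + (1.2)·(-2.8) + (-1.8)·(-0.8) + (0.2)·(3.2)) / 4 = 2.8/4 = 0.7
  S[B,B] = ((1.2)·(1.2) + (-0.8)·(-0.8) + (-2.8)·(-2.8) + (-0.8)·(-0.8) + (3.2)·(3.2)) / 4 = 20.8/4 = 5.2

S is symmetric (S[j,i] = S[i,j]). Assembling:

S = [[3.2, 0.7],
 [0.7, 5.2]]


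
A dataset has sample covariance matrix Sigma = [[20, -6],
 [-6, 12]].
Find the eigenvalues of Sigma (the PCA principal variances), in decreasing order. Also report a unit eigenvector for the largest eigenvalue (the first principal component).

Step 1 — characteristic polynomial of 2×2 Sigma:
  det(Sigma - λI) = λ² - trace · λ + det = 0.
  trace = 20 + 12 = 32, det = 20·12 - (-6)² = 204.
Step 2 — discriminant:
  Δ = trace² - 4·det = 1024 - 816 = 208.
Step 3 — eigenvalues:
  λ = (trace ± √Δ)/2 = (32 ± 14.4222)/2,
  λ_1 = 23.2111,  λ_2 = 8.7889.

Step 4 — unit eigenvector for λ_1: solve (Sigma - λ_1 I)v = 0. First row:
  (20 - 23.2111)·v_x + (-6)·v_y = 0, i.e. (-3.2111)·v_x + (-6)·v_y = 0,
  so v ∝ (b, λ_1 - a) = (-6, 3.2111); multiply by -1 so the first entry is positive: u = (6, -3.2111).
  ||u|| = √((6)² + (-3.2111)²) = √(46.3112) ≈ 6.8052,
  v_1 = u/||u|| ≈ (0.8817, -0.4719) (||v_1|| = 1).

λ_1 = 23.2111,  λ_2 = 8.7889;  v_1 ≈ (0.8817, -0.4719)


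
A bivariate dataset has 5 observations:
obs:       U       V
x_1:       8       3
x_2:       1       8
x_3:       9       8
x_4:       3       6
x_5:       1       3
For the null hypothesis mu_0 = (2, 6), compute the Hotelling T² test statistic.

Step 1 — sample mean vector:
  mean(U) = (8 + 1 + 9 + 3 + 1) / 5 = 22/5 = 4.4
  mean(V) = (3 + 8 + 8 + 6 + 3) / 5 = 28/5 = 5.6
  x̄ = (4.4, 5.6),  deviation x̄ - mu_0 = (4.4, 5.6) - (2, 6) = (2.4, -0.4).

Step 2 — sample covariance matrix, S[i,j] = (1/(n-1)) · Σ_k (x_{k,i} - mean_i) · (x_{k,j} - mean_j), divisor n-1 = 4:
  S[U,U] = ((3.6)·(3.6) + (-3.4)·(-3.4) + (4.6)·(4.6) + (-1.4)·(-1.4) + (-3.4)·(-3.4)) / 4 = 59.2/4 = 14.8
  S[U,V] = ((3.6)·(-2.6) + (-3.4)·(2.4) + (4.6)·(2.4) + (-1.4)·(0.4) + (-3.4)·(-2.6)) / 4 = 1.8/4 = 0.45
  S[V,V] = ((-2.6)·(-2.6) + (2.4)·(2.4) + (2.4)·(2.4) + (0.4)·(0.4) + (-2.6)·(-2.6)) / 4 = 25.2/4 = 6.3
  S = [[14.8, 0.45],
 [0.45, 6.3]].

Step 3 — invert S. det(S) = 14.8·6.3 - (0.45)² = 93.0375.
  S^{-1} = (1/det) · [[d, -b], [-b, a]] = [[0.0677, -0.0048],
 [-0.0048, 0.1591]].

Step 4 — quadratic form (x̄ - mu_0)^T · S^{-1} · (x̄ - mu_0):
  S^{-1} · (x̄ - mu_0) = (0.1644, -0.0752),
  (x̄ - mu_0)^T · [...] = (2.4)·(0.1644) + (-0.4)·(-0.0752) = 0.4248.

Step 5 — scale by n: T² = 5 · 0.4248 = 2.1239.

T² ≈ 2.1239


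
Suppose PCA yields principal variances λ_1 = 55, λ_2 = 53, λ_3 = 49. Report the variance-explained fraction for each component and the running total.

Step 1 — total variance = trace(Sigma) = Σ λ_i = 55 + 53 + 49 = 157.

Step 2 — fraction explained by component i = λ_i / Σ λ:
  PC1: 55/157 = 0.3503
  PC2: 53/157 = 0.3376
  PC3: 49/157 = 0.3121

Step 3 — cumulative fraction after k components = (λ_1 + ... + λ_k) / Σ λ:
  k = 1: 55/157 = 0.3503
  k = 2: (55 + 53)/157 = 108/157 = 0.6879
  k = 3: (55 + 53 + 49)/157 = 157/157 = 1

Summary (fraction, with percent):

explained: PC1 0.3503 (35.03%), PC2 0.3376 (33.76%), PC3 0.3121 (31.21%);  cumulative: 0.3503, 0.6879, 1


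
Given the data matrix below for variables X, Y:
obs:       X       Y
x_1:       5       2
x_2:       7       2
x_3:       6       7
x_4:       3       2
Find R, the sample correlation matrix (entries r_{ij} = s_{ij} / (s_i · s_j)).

Step 1 — column means:
  mean(X) = (5 + 7 + 6 + 3) / 4 = 21/4 = 5.25
  mean(Y) = (2 + 2 + 7 + 2) / 4 = 13/4 = 3.25

Step 2 — sample variances and covariances s[i,j] = (1/(n-1)) · Σ_k (x_{k,i} - mean_i) · (x_{k,j} - mean_j), with n-1 = 3:
  s[X,X] = ((-0.25)·(-0.25) + (1.75)·(1.75) + (0.75)·(0.75) + (-2.25)·(-2.25)) / 3 = 8.75/3 = 2.9167
  s[X,Y] = ((-0.25)·(-1.25) + (1.75)·(-1.25) + (0.75)·(3.75) + (-2.25)·(-1.25)) / 3 = 3.75/3 = 1.25
  s[Y,Y] = ((-1.25)·(-1.25) + (-1.25)·(-1.25) + (3.75)·(3.75) + (-1.25)·(-1.25)) / 3 = 18.75/3 = 6.25
  Sample standard deviations s_i = √(s[i,i]):
  s(X) = √(2.9167) = 1.7078
  s(Y) = √(6.25) = 2.5

Step 3 — r_{ij} = s_{ij} / (s_i · s_j):
  r[X,X] = 1 (diagonal).
  r[X,Y] = 1.25 / (1.7078 · 2.5) = 1.25 / 4.2696 = 0.2928
  r[Y,Y] = 1 (diagonal).

R is symmetric with unit diagonal. Assembling:

R = [[1, 0.2928],
 [0.2928, 1]]


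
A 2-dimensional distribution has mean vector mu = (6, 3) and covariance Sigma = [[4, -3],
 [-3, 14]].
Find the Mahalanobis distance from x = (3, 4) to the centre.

Step 1 — centre the observation: (x - mu) = (-3, 1).

Step 2 — invert Sigma. det(Sigma) = 4·14 - (-3)² = 47.
  Sigma^{-1} = (1/det) · [[d, -b], [-b, a]] = [[0.2979, 0.0638],
 [0.0638, 0.0851]].

Step 3 — form the quadratic (x - mu)^T · Sigma^{-1} · (x - mu):
  Sigma^{-1} · (x - mu) = (-0.8298, -0.1064).
  (x - mu)^T · [Sigma^{-1} · (x - mu)] = (-3)·(-0.8298) + (1)·(-0.1064) = 2.383.

Step 4 — take square root: d = √(2.383) ≈ 1.5437.

d(x, mu) = √(2.383) ≈ 1.5437


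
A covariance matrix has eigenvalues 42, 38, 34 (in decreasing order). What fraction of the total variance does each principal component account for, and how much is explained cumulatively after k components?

Step 1 — total variance = trace(Sigma) = Σ λ_i = 42 + 38 + 34 = 114.

Step 2 — fraction explained by component i = λ_i / Σ λ:
  PC1: 42/114 = 0.3684
  PC2: 38/114 = 0.3333
  PC3: 34/114 = 0.2982

Step 3 — cumulative fraction after k components = (λ_1 + ... + λ_k) / Σ λ:
  k = 1: 42/114 = 0.3684
  k = 2: (42 + 38)/114 = 80/114 = 0.7018
  k = 3: (42 + 38 + 34)/114 = 114/114 = 1

Summary (fraction, with percent):

explained: PC1 0.3684 (36.84%), PC2 0.3333 (33.33%), PC3 0.2982 (29.82%);  cumulative: 0.3684, 0.7018, 1


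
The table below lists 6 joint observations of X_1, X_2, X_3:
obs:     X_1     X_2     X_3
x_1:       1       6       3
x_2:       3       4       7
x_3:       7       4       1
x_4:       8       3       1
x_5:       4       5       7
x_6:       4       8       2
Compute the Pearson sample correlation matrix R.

Step 1 — column means:
  mean(X_1) = (1 + 3 + 7 + 8 + 4 + 4) / 6 = 27/6 = 4.5
  mean(X_2) = (6 + 4 + 4 + 3 + 5 + 8) / 6 = 30/6 = 5
  mean(X_3) = (3 + 7 + 1 + 1 + 7 + 2) / 6 = 21/6 = 3.5

Step 2 — sample variances and covariances s[i,j] = (1/(n-1)) · Σ_k (x_{k,i} - mean_i) · (x_{k,j} - mean_j), with n-1 = 5:
  s[X_1,X_1] = ((-3.5)·(-3.5) + (-1.5)·(-1.5) + (2.5)·(2.5) + (3.5)·(3.5) + (-0.5)·(-0.5) + (-0.5)·(-0.5)) / 5 = 33.5/5 = 6.7
  s[X_1,X_2] = ((-3.5)·(1) + (-1.5)·(-1) + (2.5)·(-1) + (3.5)·(-2) + (-0.5)·(0) + (-0.5)·(3)) / 5 = -13/5 = -2.6
  s[X_1,X_3] = ((-3.5)·(-0.5) + (-1.5)·(3.5) + (2.5)·(-2.5) + (3.5)·(-2.5) + (-0.5)·(3.5) + (-0.5)·(-1.5)) / 5 = -19.5/5 = -3.9
  s[X_2,X_2] = ((1)·(1) + (-1)·(-1) + (-1)·(-1) + (-2)·(-2) + (0)·(0) + (3)·(3)) / 5 = 16/5 = 3.2
  s[X_2,X_3] = ((1)·(-0.5) + (-1)·(3.5) + (-1)·(-2.5) + (-2)·(-2.5) + (0)·(3.5) + (3)·(-1.5)) / 5 = -1/5 = -0.2
  s[X_3,X_3] = ((-0.5)·(-0.5) + (3.5)·(3.5) + (-2.5)·(-2.5) + (-2.5)·(-2.5) + (3.5)·(3.5) + (-1.5)·(-1.5)) / 5 = 39.5/5 = 7.9
  Sample standard deviations s_i = √(s[i,i]):
  s(X_1) = √(6.7) = 2.5884
  s(X_2) = √(3.2) = 1.7889
  s(X_3) = √(7.9) = 2.8107

Step 3 — r_{ij} = s_{ij} / (s_i · s_j):
  r[X_1,X_1] = 1 (diagonal).
  r[X_1,X_2] = -2.6 / (2.5884 · 1.7889) = -2.6 / 4.6303 = -0.5615
  r[X_1,X_3] = -3.9 / (2.5884 · 2.8107) = -3.9 / 7.2753 = -0.5361
  r[X_2,X_2] = 1 (diagonal).
  r[X_2,X_3] = -0.2 / (1.7889 · 2.8107) = -0.2 / 5.0279 = -0.0398
  r[X_3,X_3] = 1 (diagonal).

R is symmetric with unit diagonal. Assembling:

R = [[1, -0.5615, -0.5361],
 [-0.5615, 1, -0.0398],
 [-0.5361, -0.0398, 1]]


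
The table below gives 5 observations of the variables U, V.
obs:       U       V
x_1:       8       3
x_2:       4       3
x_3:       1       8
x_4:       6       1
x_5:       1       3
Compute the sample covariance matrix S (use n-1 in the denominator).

Step 1 — column means:
  mean(U) = (8 + 4 + 1 + 6 + 1) / 5 = 20/5 = 4
  mean(V) = (3 + 3 + 8 + 1 + 3) / 5 = 18/5 = 3.6

Step 2 — sample covariance S[i,j] = (1/(n-1)) · Σ_k (x_{k,i} - mean_i) · (x_{k,j} - mean_j), with n-1 = 4.
  S[U,U] = ((4)·(4) + (0)·(0) + (-3)·(-3) + (2)·(2) + (-3)·(-3)) / 4 = 38/4 = 9.5
  S[U,V] = ((4)·(-0.6) + (0)·(-0.6) + (-3)·(4.4) + (2)·(-2.6) + (-3)·(-0.6)) / 4 = -19/4 = -4.75
  S[V,V] = ((-0.6)·(-0.6) + (-0.6)·(-0.6) + (4.4)·(4.4) + (-2.6)·(-2.6) + (-0.6)·(-0.6)) / 4 = 27.2/4 = 6.8

S is symmetric (S[j,i] = S[i,j]). Assembling:

S = [[9.5, -4.75],
 [-4.75, 6.8]]


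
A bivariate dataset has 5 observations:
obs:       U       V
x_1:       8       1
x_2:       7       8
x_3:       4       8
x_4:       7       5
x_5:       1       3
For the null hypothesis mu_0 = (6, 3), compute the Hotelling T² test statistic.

Step 1 — sample mean vector:
  mean(U) = (8 + 7 + 4 + 7 + 1) / 5 = 27/5 = 5.4
  mean(V) = (1 + 8 + 8 + 5 + 3) / 5 = 25/5 = 5
  x̄ = (5.4, 5),  deviation x̄ - mu_0 = (5.4, 5) - (6, 3) = (-0.6, 2).

Step 2 — sample covariance matrix, S[i,j] = (1/(n-1)) · Σ_k (x_{k,i} - mean_i) · (x_{k,j} - mean_j), divisor n-1 = 4:
  S[U,U] = ((2.6)·(2.6) + (1.6)·(1.6) + (-1.4)·(-1.4) + (1.6)·(1.6) + (-4.4)·(-4.4)) / 4 = 33.2/4 = 8.3
  S[U,V] = ((2.6)·(-4) + (1.6)·(3) + (-1.4)·(3) + (1.6)·(0) + (-4.4)·(-2)) / 4 = -1/4 = -0.25
  S[V,V] = ((-4)·(-4) + (3)·(3) + (3)·(3) + (0)·(0) + (-2)·(-2)) / 4 = 38/4 = 9.5
  S = [[8.3, -0.25],
 [-0.25, 9.5]].

Step 3 — invert S. det(S) = 8.3·9.5 - (-0.25)² = 78.7875.
  S^{-1} = (1/det) · [[d, -b], [-b, a]] = [[0.1206, 0.0032],
 [0.0032, 0.1053]].

Step 4 — quadratic form (x̄ - mu_0)^T · S^{-1} · (x̄ - mu_0):
  S^{-1} · (x̄ - mu_0) = (-0.066, 0.2088),
  (x̄ - mu_0)^T · [...] = (-0.6)·(-0.066) + (2)·(0.2088) = 0.4572.

Step 5 — scale by n: T² = 5 · 0.4572 = 2.2859.

T² ≈ 2.2859


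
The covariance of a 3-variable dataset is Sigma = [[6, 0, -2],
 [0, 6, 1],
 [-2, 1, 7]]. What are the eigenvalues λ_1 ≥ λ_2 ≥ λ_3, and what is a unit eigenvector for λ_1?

Step 1 — characteristic polynomial p(λ) = det(λI - Sigma) = λ³ - tr·λ² + c_1·λ - det, where tr = trace, c_1 = sum of the principal 2×2 minors, det = det(Sigma):
  tr = 6 + 6 + 7 = 19,
  c_1 = (6·6 - (0)²) + (6·7 - (-2)²) + (6·7 - (1)²) = 36 + 38 + 41 = 115,
  det = 6·(6·7 - (1)²) - (0)·((0)·7 - (1)·(-2)) + (-2)·((0)·(1) - 6·(-2)) = 6·(41) - (0)·(2) + (-2)·(12) = 222.
  So p(λ) = λ³ - 19λ² + 115λ - 222.
Step 2 — look for an integer root (rational root theorem: any rational root is an integer divisor of 222). Testing λ = 6:
  p(6) = 216 - 684 + 690 - 222 = 0  ✓
  Dividing out (λ - 6): p(λ) = (λ - 6)(λ² - 13λ + 37).
Step 3 — remaining eigenvalues from the quadratic λ² - 13λ + 37 = 0:
  Δ = 13² - 4·37 = 169 - 148 = 21,  λ = (13 ± √21)/2 = (13 ± 4.5826)/2 ≈ 8.7913 or 4.2087.
  Sorted: λ_1 = 8.7913,  λ_2 = 6,  λ_3 = 4.2087  (check: sum = 19 = tr ✓).

Step 4 — unit eigenvector for λ_1 ≈ 8.7913: v spans the null space of (Sigma - λ_1 I), whose rows are
  r_1 = (-2.7913, 0, -2),  r_2 = (0, -2.7913, 1),  r_3 = (-2, 1, -1.7913).
  v is orthogonal to every row, so take v ∝ r_1 × r_2 = ((0)·(1) - (-2)·(-2.7913), (-2)·(0) - (-2.7913)·(1), (-2.7913)·(-2.7913) - (0)·(0)) ≈ (-5.5826, 2.7913, 7.7913).
  Rescale (multiply by -1 so the first nonzero entry is positive): u = (5.5826, -2.7913, -7.7913).
  ||u|| = √((5.5826)² + (-2.7913)² + (-7.7913)²) = √(99.6606) ≈ 9.983,  v_1 = u/||u|| ≈ (0.5592, -0.2796, -0.7805) (||v_1|| = 1).

λ_1 = 8.7913,  λ_2 = 6,  λ_3 = 4.2087;  v_1 ≈ (0.5592, -0.2796, -0.7805)


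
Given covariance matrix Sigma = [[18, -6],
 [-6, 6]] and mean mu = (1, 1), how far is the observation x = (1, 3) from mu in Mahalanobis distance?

Step 1 — centre the observation: (x - mu) = (0, 2).

Step 2 — invert Sigma. det(Sigma) = 18·6 - (-6)² = 72.
  Sigma^{-1} = (1/det) · [[d, -b], [-b, a]] = [[0.0833, 0.0833],
 [0.0833, 0.25]].

Step 3 — form the quadratic (x - mu)^T · Sigma^{-1} · (x - mu):
  Sigma^{-1} · (x - mu) = (0.1667, 0.5).
  (x - mu)^T · [Sigma^{-1} · (x - mu)] = (0)·(0.1667) + (2)·(0.5) = 1.

Step 4 — take square root: d = √(1) ≈ 1.

d(x, mu) = √(1) ≈ 1


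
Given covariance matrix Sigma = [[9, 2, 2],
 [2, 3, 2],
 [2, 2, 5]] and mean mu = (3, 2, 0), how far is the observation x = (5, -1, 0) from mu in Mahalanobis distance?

Step 1 — centre the observation: (x - mu) = (2, -3, 0).

Step 2 — invert Sigma (cofactor / det for 3×3, or solve directly):
  Sigma^{-1} = [[0.1325, -0.0723, -0.0241],
 [-0.0723, 0.494, -0.1687],
 [-0.0241, -0.1687, 0.2771]].

Step 3 — form the quadratic (x - mu)^T · Sigma^{-1} · (x - mu):
  Sigma^{-1} · (x - mu) = (0.4819, -1.6265, 0.4578).
  (x - mu)^T · [Sigma^{-1} · (x - mu)] = (2)·(0.4819) + (-3)·(-1.6265) + (0)·(0.4578) = 5.8434.

Step 4 — take square root: d = √(5.8434) ≈ 2.4173.

d(x, mu) = √(5.8434) ≈ 2.4173


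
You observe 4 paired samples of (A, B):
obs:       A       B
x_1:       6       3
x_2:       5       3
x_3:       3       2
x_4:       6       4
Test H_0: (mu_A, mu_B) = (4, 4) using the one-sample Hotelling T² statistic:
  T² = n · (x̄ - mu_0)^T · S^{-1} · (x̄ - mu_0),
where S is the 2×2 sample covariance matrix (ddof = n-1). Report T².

Step 1 — sample mean vector:
  mean(A) = (6 + 5 + 3 + 6) / 4 = 20/4 = 5
  mean(B) = (3 + 3 + 2 + 4) / 4 = 12/4 = 3
  x̄ = (5, 3),  deviation x̄ - mu_0 = (5, 3) - (4, 4) = (1, -1).

Step 2 — sample covariance matrix, S[i,j] = (1/(n-1)) · Σ_k (x_{k,i} - mean_i) · (x_{k,j} - mean_j), divisor n-1 = 3:
  S[A,A] = ((1)·(1) + (0)·(0) + (-2)·(-2) + (1)·(1)) / 3 = 6/3 = 2
  S[A,B] = ((1)·(0) + (0)·(0) + (-2)·(-1) + (1)·(1)) / 3 = 3/3 = 1
  S[B,B] = ((0)·(0) + (0)·(0) + (-1)·(-1) + (1)·(1)) / 3 = 2/3 = 0.6667
  S = [[2, 1],
 [1, 0.6667]].

Step 3 — invert S. det(S) = 2·0.6667 - (1)² = 0.3333.
  S^{-1} = (1/det) · [[d, -b], [-b, a]] = [[2, -3],
 [-3, 6]].

Step 4 — quadratic form (x̄ - mu_0)^T · S^{-1} · (x̄ - mu_0):
  S^{-1} · (x̄ - mu_0) = (5, -9),
  (x̄ - mu_0)^T · [...] = (1)·(5) + (-1)·(-9) = 14.

Step 5 — scale by n: T² = 4 · 14 = 56.

T² ≈ 56


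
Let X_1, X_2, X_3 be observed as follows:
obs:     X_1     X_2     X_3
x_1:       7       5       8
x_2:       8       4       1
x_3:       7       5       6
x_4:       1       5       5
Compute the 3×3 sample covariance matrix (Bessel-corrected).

Step 1 — column means:
  mean(X_1) = (7 + 8 + 7 + 1) / 4 = 23/4 = 5.75
  mean(X_2) = (5 + 4 + 5 + 5) / 4 = 19/4 = 4.75
  mean(X_3) = (8 + 1 + 6 + 5) / 4 = 20/4 = 5

Step 2 — sample covariance S[i,j] = (1/(n-1)) · Σ_k (x_{k,i} - mean_i) · (x_{k,j} - mean_j), with n-1 = 3.
  S[X_1,X_1] = ((1.25)·(1.25) + (2.25)·(2.25) + (1.25)·(1.25) + (-4.75)·(-4.75)) / 3 = 30.75/3 = 10.25
  S[X_1,X_2] = ((1.25)·(0.25) + (2.25)·(-0.75) + (1.25)·(0.25) + (-4.75)·(0.25)) / 3 = -2.25/3 = -0.75
  S[X_1,X_3] = ((1.25)·(3) + (2.25)·(-4) + (1.25)·(1) + (-4.75)·(0)) / 3 = -4/3 = -1.3333
  S[X_2,X_2] = ((0.25)·(0.25) + (-0.75)·(-0.75) + (0.25)·(0.25) + (0.25)·(0.25)) / 3 = 0.75/3 = 0.25
  S[X_2,X_3] = ((0.25)·(3) + (-0.75)·(-4) + (0.25)·(1) + (0.25)·(0)) / 3 = 4/3 = 1.3333
  S[X_3,X_3] = ((3)·(3) + (-4)·(-4) + (1)·(1) + (0)·(0)) / 3 = 26/3 = 8.6667

S is symmetric (S[j,i] = S[i,j]). Assembling:

S = [[10.25, -0.75, -1.3333],
 [-0.75, 0.25, 1.3333],
 [-1.3333, 1.3333, 8.6667]]


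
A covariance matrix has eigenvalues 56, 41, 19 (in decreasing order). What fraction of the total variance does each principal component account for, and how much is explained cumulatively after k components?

Step 1 — total variance = trace(Sigma) = Σ λ_i = 56 + 41 + 19 = 116.

Step 2 — fraction explained by component i = λ_i / Σ λ:
  PC1: 56/116 = 0.4828
  PC2: 41/116 = 0.3534
  PC3: 19/116 = 0.1638

Step 3 — cumulative fraction after k components = (λ_1 + ... + λ_k) / Σ λ:
  k = 1: 56/116 = 0.4828
  k = 2: (56 + 41)/116 = 97/116 = 0.8362
  k = 3: (56 + 41 + 19)/116 = 116/116 = 1

Summary (fraction, with percent):

explained: PC1 0.4828 (48.28%), PC2 0.3534 (35.34%), PC3 0.1638 (16.38%);  cumulative: 0.4828, 0.8362, 1


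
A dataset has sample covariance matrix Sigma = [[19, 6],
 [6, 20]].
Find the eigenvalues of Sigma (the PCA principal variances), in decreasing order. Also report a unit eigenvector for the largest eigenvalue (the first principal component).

Step 1 — characteristic polynomial of 2×2 Sigma:
  det(Sigma - λI) = λ² - trace · λ + det = 0.
  trace = 19 + 20 = 39, det = 19·20 - (6)² = 344.
Step 2 — discriminant:
  Δ = trace² - 4·det = 1521 - 1376 = 145.
Step 3 — eigenvalues:
  λ = (trace ± √Δ)/2 = (39 ± 12.0416)/2,
  λ_1 = 25.5208,  λ_2 = 13.4792.

Step 4 — unit eigenvector for λ_1: solve (Sigma - λ_1 I)v = 0. First row:
  (19 - 25.5208)·v_x + (6)·v_y = 0, i.e. (-6.5208)·v_x + (6)·v_y = 0,
  so v ∝ (b, λ_1 - a) = (6, 6.5208) = u.
  ||u|| = √((6)² + (6.5208)²) = √(78.5208) ≈ 8.8612,
  v_1 = u/||u|| ≈ (0.6771, 0.7359) (||v_1|| = 1).

λ_1 = 25.5208,  λ_2 = 13.4792;  v_1 ≈ (0.6771, 0.7359)


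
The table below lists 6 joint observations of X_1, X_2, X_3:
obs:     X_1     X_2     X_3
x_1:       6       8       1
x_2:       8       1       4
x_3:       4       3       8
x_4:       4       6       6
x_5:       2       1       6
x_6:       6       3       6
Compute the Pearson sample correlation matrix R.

Step 1 — column means:
  mean(X_1) = (6 + 8 + 4 + 4 + 2 + 6) / 6 = 30/6 = 5
  mean(X_2) = (8 + 1 + 3 + 6 + 1 + 3) / 6 = 22/6 = 3.6667
  mean(X_3) = (1 + 4 + 8 + 6 + 6 + 6) / 6 = 31/6 = 5.1667

Step 2 — sample variances and covariances s[i,j] = (1/(n-1)) · Σ_k (x_{k,i} - mean_i) · (x_{k,j} - mean_j), with n-1 = 5:
  s[X_1,X_1] = ((1)·(1) + (3)·(3) + (-1)·(-1) + (-1)·(-1) + (-3)·(-3) + (1)·(1)) / 5 = 22/5 = 4.4
  s[X_1,X_2] = ((1)·(4.3333) + (3)·(-2.6667) + (-1)·(-0.6667) + (-1)·(2.3333) + (-3)·(-2.6667) + (1)·(-0.6667)) / 5 = 2/5 = 0.4
  s[X_1,X_3] = ((1)·(-4.1667) + (3)·(-1.1667) + (-1)·(2.8333) + (-1)·(0.8333) + (-3)·(0.8333) + (1)·(0.8333)) / 5 = -13/5 = -2.6
  s[X_2,X_2] = ((4.3333)·(4.3333) + (-2.6667)·(-2.6667) + (-0.6667)·(-0.6667) + (2.3333)·(2.3333) + (-2.6667)·(-2.6667) + (-0.6667)·(-0.6667)) / 5 = 39.3333/5 = 7.8667
  s[X_2,X_3] = ((4.3333)·(-4.1667) + (-2.6667)·(-1.1667) + (-0.6667)·(2.8333) + (2.3333)·(0.8333) + (-2.6667)·(0.8333) + (-0.6667)·(0.8333)) / 5 = -17.6667/5 = -3.5333
  s[X_3,X_3] = ((-4.1667)·(-4.1667) + (-1.1667)·(-1.1667) + (2.8333)·(2.8333) + (0.8333)·(0.8333) + (0.8333)·(0.8333) + (0.8333)·(0.8333)) / 5 = 28.8333/5 = 5.7667
  Sample standard deviations s_i = √(s[i,i]):
  s(X_1) = √(4.4) = 2.0976
  s(X_2) = √(7.8667) = 2.8048
  s(X_3) = √(5.7667) = 2.4014

Step 3 — r_{ij} = s_{ij} / (s_i · s_j):
  r[X_1,X_1] = 1 (diagonal).
  r[X_1,X_2] = 0.4 / (2.0976 · 2.8048) = 0.4 / 5.8833 = 0.068
  r[X_1,X_3] = -2.6 / (2.0976 · 2.4014) = -2.6 / 5.0372 = -0.5162
  r[X_2,X_2] = 1 (diagonal).
  r[X_2,X_3] = -3.5333 / (2.8048 · 2.4014) = -3.5333 / 6.7353 = -0.5246
  r[X_3,X_3] = 1 (diagonal).

R is symmetric with unit diagonal. Assembling:

R = [[1, 0.068, -0.5162],
 [0.068, 1, -0.5246],
 [-0.5162, -0.5246, 1]]
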